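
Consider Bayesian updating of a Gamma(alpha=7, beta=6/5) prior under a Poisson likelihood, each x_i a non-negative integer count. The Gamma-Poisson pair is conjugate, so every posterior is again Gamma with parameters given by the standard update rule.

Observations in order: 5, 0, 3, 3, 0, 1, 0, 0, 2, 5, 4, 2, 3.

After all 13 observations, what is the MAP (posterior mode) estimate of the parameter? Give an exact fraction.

170/71

obs 1: x=5 → posterior Gamma(12, 11/5)
obs 2: x=0 → posterior Gamma(12, 16/5)
obs 3: x=3 → posterior Gamma(15, 21/5)
obs 4: x=3 → posterior Gamma(18, 26/5)
obs 5: x=0 → posterior Gamma(18, 31/5)
obs 6: x=1 → posterior Gamma(19, 36/5)
obs 7: x=0 → posterior Gamma(19, 41/5)
obs 8: x=0 → posterior Gamma(19, 46/5)
obs 9: x=2 → posterior Gamma(21, 51/5)
obs 10: x=5 → posterior Gamma(26, 56/5)
obs 11: x=4 → posterior Gamma(30, 61/5)
obs 12: x=2 → posterior Gamma(32, 66/5)
obs 13: x=3 → posterior Gamma(35, 71/5)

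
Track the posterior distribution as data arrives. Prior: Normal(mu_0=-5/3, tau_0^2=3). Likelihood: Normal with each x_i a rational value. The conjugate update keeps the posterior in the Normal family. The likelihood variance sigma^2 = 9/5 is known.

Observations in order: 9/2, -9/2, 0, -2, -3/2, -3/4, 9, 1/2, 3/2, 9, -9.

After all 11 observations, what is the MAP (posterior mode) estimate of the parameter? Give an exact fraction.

115/232

obs 1: x=9/2 → posterior Normal(35/16, 9/8)
obs 2: x=-9/2 → posterior Normal(-5/13, 9/13)
obs 3: x=0 → posterior Normal(-5/18, 1/2)
obs 4: x=-2 → posterior Normal(-15/23, 9/23)
obs 5: x=-3/2 → posterior Normal(-45/56, 9/28)
obs 6: x=-3/4 → posterior Normal(-35/44, 3/11)
obs 7: x=9 → posterior Normal(75/152, 9/38)
obs 8: x=1/2 → posterior Normal(85/172, 9/43)
obs 9: x=3/2 → posterior Normal(115/192, 3/16)
obs 10: x=9 → posterior Normal(295/212, 9/53)
obs 11: x=-9 → posterior Normal(115/232, 9/58)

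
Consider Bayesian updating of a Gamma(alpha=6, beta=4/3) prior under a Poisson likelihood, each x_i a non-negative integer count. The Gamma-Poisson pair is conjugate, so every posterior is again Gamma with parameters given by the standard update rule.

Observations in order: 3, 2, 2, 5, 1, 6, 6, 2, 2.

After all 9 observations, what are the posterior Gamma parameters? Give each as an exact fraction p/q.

obs 1: x=3 → posterior Gamma(9, 7/3)
obs 2: x=2 → posterior Gamma(11, 10/3)
obs 3: x=2 → posterior Gamma(13, 13/3)
obs 4: x=5 → posterior Gamma(18, 16/3)
obs 5: x=1 → posterior Gamma(19, 19/3)
obs 6: x=6 → posterior Gamma(25, 22/3)
obs 7: x=6 → posterior Gamma(31, 25/3)
obs 8: x=2 → posterior Gamma(33, 28/3)
obs 9: x=2 → posterior Gamma(35, 31/3)

alpha=35, beta=31/3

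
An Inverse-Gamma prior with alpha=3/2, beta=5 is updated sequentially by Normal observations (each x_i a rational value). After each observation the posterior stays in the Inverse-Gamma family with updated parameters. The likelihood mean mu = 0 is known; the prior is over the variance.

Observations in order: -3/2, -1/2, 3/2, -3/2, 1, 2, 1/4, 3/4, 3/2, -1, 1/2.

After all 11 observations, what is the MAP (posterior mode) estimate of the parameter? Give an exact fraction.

209/128

obs 1: x=-3/2 → posterior Inverse-Gamma(2, 49/8)
obs 2: x=-1/2 → posterior Inverse-Gamma(5/2, 25/4)
obs 3: x=3/2 → posterior Inverse-Gamma(3, 59/8)
obs 4: x=-3/2 → posterior Inverse-Gamma(7/2, 17/2)
obs 5: x=1 → posterior Inverse-Gamma(4, 9)
obs 6: x=2 → posterior Inverse-Gamma(9/2, 11)
obs 7: x=1/4 → posterior Inverse-Gamma(5, 353/32)
obs 8: x=3/4 → posterior Inverse-Gamma(11/2, 181/16)
obs 9: x=3/2 → posterior Inverse-Gamma(6, 199/16)
obs 10: x=-1 → posterior Inverse-Gamma(13/2, 207/16)
obs 11: x=1/2 → posterior Inverse-Gamma(7, 209/16)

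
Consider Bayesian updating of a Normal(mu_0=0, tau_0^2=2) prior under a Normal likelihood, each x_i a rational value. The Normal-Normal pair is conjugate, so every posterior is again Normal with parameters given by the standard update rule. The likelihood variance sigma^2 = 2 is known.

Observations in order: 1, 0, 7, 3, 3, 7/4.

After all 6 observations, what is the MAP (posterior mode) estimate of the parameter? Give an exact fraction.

obs 1: x=1 → posterior Normal(1/2, 1)
obs 2: x=0 → posterior Normal(1/3, 2/3)
obs 3: x=7 → posterior Normal(2, 1/2)
obs 4: x=3 → posterior Normal(11/5, 2/5)
obs 5: x=3 → posterior Normal(7/3, 1/3)
obs 6: x=7/4 → posterior Normal(9/4, 2/7)

9/4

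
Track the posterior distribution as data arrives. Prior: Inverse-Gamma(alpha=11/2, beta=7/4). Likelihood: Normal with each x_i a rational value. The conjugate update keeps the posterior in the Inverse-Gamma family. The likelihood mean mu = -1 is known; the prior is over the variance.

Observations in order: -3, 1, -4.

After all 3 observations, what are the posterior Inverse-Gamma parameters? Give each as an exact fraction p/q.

obs 1: x=-3 → posterior Inverse-Gamma(6, 15/4)
obs 2: x=1 → posterior Inverse-Gamma(13/2, 23/4)
obs 3: x=-4 → posterior Inverse-Gamma(7, 41/4)

alpha=7, beta=41/4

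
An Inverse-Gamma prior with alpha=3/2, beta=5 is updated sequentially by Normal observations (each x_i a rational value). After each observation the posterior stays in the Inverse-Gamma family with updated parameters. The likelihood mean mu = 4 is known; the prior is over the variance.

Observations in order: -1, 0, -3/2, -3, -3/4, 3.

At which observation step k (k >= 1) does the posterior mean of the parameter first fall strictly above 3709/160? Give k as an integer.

obs 1: x=-1 → posterior Inverse-Gamma(2, 35/2)
obs 2: x=0 → posterior Inverse-Gamma(5/2, 51/2)
obs 3: x=-3/2 → posterior Inverse-Gamma(3, 325/8)
obs 4: x=-3 → posterior Inverse-Gamma(7/2, 521/8)
obs 5: x=-3/4 → posterior Inverse-Gamma(4, 2445/32)
obs 6: x=3 → posterior Inverse-Gamma(9/2, 2461/32)

k = 4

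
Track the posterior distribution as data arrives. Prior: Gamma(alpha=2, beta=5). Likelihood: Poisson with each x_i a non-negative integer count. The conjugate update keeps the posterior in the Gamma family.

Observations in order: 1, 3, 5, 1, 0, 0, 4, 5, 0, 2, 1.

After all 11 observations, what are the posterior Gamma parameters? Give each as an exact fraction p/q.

obs 1: x=1 → posterior Gamma(3, 6)
obs 2: x=3 → posterior Gamma(6, 7)
obs 3: x=5 → posterior Gamma(11, 8)
obs 4: x=1 → posterior Gamma(12, 9)
obs 5: x=0 → posterior Gamma(12, 10)
obs 6: x=0 → posterior Gamma(12, 11)
obs 7: x=4 → posterior Gamma(16, 12)
obs 8: x=5 → posterior Gamma(21, 13)
obs 9: x=0 → posterior Gamma(21, 14)
obs 10: x=2 → posterior Gamma(23, 15)
obs 11: x=1 → posterior Gamma(24, 16)

alpha=24, beta=16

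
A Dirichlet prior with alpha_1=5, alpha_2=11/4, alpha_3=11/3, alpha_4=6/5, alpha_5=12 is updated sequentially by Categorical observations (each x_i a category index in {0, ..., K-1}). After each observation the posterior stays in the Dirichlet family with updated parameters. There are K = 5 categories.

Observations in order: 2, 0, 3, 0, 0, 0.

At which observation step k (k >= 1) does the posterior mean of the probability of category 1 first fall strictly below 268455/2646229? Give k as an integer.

obs 1: x=2 → posterior Dirichlet(5, 11/4, 14/3, 6/5, 12)
obs 2: x=0 → posterior Dirichlet(6, 11/4, 14/3, 6/5, 12)
obs 3: x=3 → posterior Dirichlet(6, 11/4, 14/3, 11/5, 12)
obs 4: x=0 → posterior Dirichlet(7, 11/4, 14/3, 11/5, 12)
obs 5: x=0 → posterior Dirichlet(8, 11/4, 14/3, 11/5, 12)
obs 6: x=0 → posterior Dirichlet(9, 11/4, 14/3, 11/5, 12)

k = 3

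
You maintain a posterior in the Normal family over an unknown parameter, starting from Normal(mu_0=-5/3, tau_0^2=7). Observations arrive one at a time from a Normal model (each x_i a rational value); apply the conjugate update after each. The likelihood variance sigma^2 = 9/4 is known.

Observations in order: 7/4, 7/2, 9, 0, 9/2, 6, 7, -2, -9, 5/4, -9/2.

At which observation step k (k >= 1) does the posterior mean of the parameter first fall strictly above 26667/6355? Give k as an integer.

obs 1: x=7/4 → posterior Normal(34/37, 63/37)
obs 2: x=7/2 → posterior Normal(132/65, 63/65)
obs 3: x=9 → posterior Normal(128/31, 21/31)
obs 4: x=0 → posterior Normal(384/121, 63/121)
obs 5: x=9/2 → posterior Normal(510/149, 63/149)
obs 6: x=6 → posterior Normal(226/59, 21/59)
obs 7: x=7 → posterior Normal(874/205, 63/205)
obs 8: x=-2 → posterior Normal(818/233, 63/233)
obs 9: x=-9 → posterior Normal(566/261, 7/29)
obs 10: x=5/4 → posterior Normal(601/289, 63/289)
obs 11: x=-9/2 → posterior Normal(475/317, 63/317)

k = 7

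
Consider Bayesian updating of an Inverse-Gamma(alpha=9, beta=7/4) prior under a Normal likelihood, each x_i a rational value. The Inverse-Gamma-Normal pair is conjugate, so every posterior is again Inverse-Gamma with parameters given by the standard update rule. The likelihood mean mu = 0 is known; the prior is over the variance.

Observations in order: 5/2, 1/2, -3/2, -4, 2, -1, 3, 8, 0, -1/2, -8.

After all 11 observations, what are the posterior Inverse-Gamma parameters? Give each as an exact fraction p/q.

alpha=29/2, beta=341/4

obs 1: x=5/2 → posterior Inverse-Gamma(19/2, 39/8)
obs 2: x=1/2 → posterior Inverse-Gamma(10, 5)
obs 3: x=-3/2 → posterior Inverse-Gamma(21/2, 49/8)
obs 4: x=-4 → posterior Inverse-Gamma(11, 113/8)
obs 5: x=2 → posterior Inverse-Gamma(23/2, 129/8)
obs 6: x=-1 → posterior Inverse-Gamma(12, 133/8)
obs 7: x=3 → posterior Inverse-Gamma(25/2, 169/8)
obs 8: x=8 → posterior Inverse-Gamma(13, 425/8)
obs 9: x=0 → posterior Inverse-Gamma(27/2, 425/8)
obs 10: x=-1/2 → posterior Inverse-Gamma(14, 213/4)
obs 11: x=-8 → posterior Inverse-Gamma(29/2, 341/4)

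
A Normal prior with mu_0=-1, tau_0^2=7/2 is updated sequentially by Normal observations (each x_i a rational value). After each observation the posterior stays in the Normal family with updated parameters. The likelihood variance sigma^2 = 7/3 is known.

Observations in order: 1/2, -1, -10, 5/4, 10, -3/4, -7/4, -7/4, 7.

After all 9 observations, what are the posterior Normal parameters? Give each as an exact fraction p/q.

obs 1: x=1/2 → posterior Normal(-1/10, 7/5)
obs 2: x=-1 → posterior Normal(-7/16, 7/8)
obs 3: x=-10 → posterior Normal(-67/22, 7/11)
obs 4: x=5/4 → posterior Normal(-17/8, 1/2)
obs 5: x=10 → posterior Normal(1/68, 7/17)
obs 6: x=-3/4 → posterior Normal(-1/10, 7/20)
obs 7: x=-7/4 → posterior Normal(-29/92, 7/23)
obs 8: x=-7/4 → posterior Normal(-25/52, 7/26)
obs 9: x=7 → posterior Normal(17/58, 7/29)

mu_0=17/58, tau_0^2=7/29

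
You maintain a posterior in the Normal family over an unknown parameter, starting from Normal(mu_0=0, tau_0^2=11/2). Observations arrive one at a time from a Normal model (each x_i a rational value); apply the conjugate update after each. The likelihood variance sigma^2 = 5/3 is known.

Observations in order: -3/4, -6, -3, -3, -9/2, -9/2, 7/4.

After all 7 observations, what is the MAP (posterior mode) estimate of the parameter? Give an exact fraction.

-660/241

obs 1: x=-3/4 → posterior Normal(-99/172, 55/43)
obs 2: x=-6 → posterior Normal(-891/304, 55/76)
obs 3: x=-3 → posterior Normal(-1287/436, 55/109)
obs 4: x=-3 → posterior Normal(-1683/568, 55/142)
obs 5: x=-9/2 → posterior Normal(-2277/700, 11/35)
obs 6: x=-9/2 → posterior Normal(-2871/832, 55/208)
obs 7: x=7/4 → posterior Normal(-660/241, 55/241)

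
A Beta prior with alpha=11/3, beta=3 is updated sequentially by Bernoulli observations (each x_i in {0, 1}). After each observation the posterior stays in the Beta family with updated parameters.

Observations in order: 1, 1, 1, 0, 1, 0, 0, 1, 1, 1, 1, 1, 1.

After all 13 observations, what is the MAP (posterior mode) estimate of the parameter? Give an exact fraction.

obs 1: x=1 → posterior Beta(14/3, 3)
obs 2: x=1 → posterior Beta(17/3, 3)
obs 3: x=1 → posterior Beta(20/3, 3)
obs 4: x=0 → posterior Beta(20/3, 4)
obs 5: x=1 → posterior Beta(23/3, 4)
obs 6: x=0 → posterior Beta(23/3, 5)
obs 7: x=0 → posterior Beta(23/3, 6)
obs 8: x=1 → posterior Beta(26/3, 6)
obs 9: x=1 → posterior Beta(29/3, 6)
obs 10: x=1 → posterior Beta(32/3, 6)
obs 11: x=1 → posterior Beta(35/3, 6)
obs 12: x=1 → posterior Beta(38/3, 6)
obs 13: x=1 → posterior Beta(41/3, 6)

38/53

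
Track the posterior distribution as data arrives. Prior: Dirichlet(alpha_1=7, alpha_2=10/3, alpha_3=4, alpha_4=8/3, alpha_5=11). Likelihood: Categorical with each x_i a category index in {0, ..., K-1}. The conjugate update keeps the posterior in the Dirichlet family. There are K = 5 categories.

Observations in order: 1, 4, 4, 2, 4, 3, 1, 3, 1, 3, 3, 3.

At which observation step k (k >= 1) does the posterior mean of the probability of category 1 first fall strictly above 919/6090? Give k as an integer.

obs 1: x=1 → posterior Dirichlet(7, 13/3, 4, 8/3, 11)
obs 2: x=4 → posterior Dirichlet(7, 13/3, 4, 8/3, 12)
obs 3: x=4 → posterior Dirichlet(7, 13/3, 4, 8/3, 13)
obs 4: x=2 → posterior Dirichlet(7, 13/3, 5, 8/3, 13)
obs 5: x=4 → posterior Dirichlet(7, 13/3, 5, 8/3, 14)
obs 6: x=3 → posterior Dirichlet(7, 13/3, 5, 11/3, 14)
obs 7: x=1 → posterior Dirichlet(7, 16/3, 5, 11/3, 14)
obs 8: x=3 → posterior Dirichlet(7, 16/3, 5, 14/3, 14)
obs 9: x=1 → posterior Dirichlet(7, 19/3, 5, 14/3, 14)
obs 10: x=3 → posterior Dirichlet(7, 19/3, 5, 17/3, 14)
obs 11: x=3 → posterior Dirichlet(7, 19/3, 5, 20/3, 14)
obs 12: x=3 → posterior Dirichlet(7, 19/3, 5, 23/3, 14)

k = 7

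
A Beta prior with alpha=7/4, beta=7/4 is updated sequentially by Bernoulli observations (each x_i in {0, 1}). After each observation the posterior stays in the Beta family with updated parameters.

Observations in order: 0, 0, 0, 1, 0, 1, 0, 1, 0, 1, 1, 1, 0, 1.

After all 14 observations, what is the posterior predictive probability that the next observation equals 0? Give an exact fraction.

1/2

obs 1: x=0 → posterior Beta(7/4, 11/4)
obs 2: x=0 → posterior Beta(7/4, 15/4)
obs 3: x=0 → posterior Beta(7/4, 19/4)
obs 4: x=1 → posterior Beta(11/4, 19/4)
obs 5: x=0 → posterior Beta(11/4, 23/4)
obs 6: x=1 → posterior Beta(15/4, 23/4)
obs 7: x=0 → posterior Beta(15/4, 27/4)
obs 8: x=1 → posterior Beta(19/4, 27/4)
obs 9: x=0 → posterior Beta(19/4, 31/4)
obs 10: x=1 → posterior Beta(23/4, 31/4)
obs 11: x=1 → posterior Beta(27/4, 31/4)
obs 12: x=1 → posterior Beta(31/4, 31/4)
obs 13: x=0 → posterior Beta(31/4, 35/4)
obs 14: x=1 → posterior Beta(35/4, 35/4)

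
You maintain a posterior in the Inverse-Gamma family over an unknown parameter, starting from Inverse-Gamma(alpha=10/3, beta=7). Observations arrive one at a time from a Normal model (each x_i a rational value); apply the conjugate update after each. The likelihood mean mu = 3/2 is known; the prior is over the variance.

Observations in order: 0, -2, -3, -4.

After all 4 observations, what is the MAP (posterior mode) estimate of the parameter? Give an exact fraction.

237/38

obs 1: x=0 → posterior Inverse-Gamma(23/6, 65/8)
obs 2: x=-2 → posterior Inverse-Gamma(13/3, 57/4)
obs 3: x=-3 → posterior Inverse-Gamma(29/6, 195/8)
obs 4: x=-4 → posterior Inverse-Gamma(16/3, 79/2)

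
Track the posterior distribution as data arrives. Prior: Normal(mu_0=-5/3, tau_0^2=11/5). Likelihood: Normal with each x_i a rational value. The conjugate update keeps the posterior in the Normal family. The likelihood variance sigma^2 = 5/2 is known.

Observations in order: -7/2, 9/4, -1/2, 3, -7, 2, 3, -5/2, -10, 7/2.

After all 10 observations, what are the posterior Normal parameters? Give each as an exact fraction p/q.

obs 1: x=-7/2 → posterior Normal(-356/141, 55/47)
obs 2: x=9/4 → posterior Normal(-415/414, 55/69)
obs 3: x=-1/2 → posterior Normal(-37/42, 55/91)
obs 4: x=3 → posterior Normal(-85/678, 55/113)
obs 5: x=-7 → posterior Normal(-1009/810, 11/27)
obs 6: x=2 → posterior Normal(-745/942, 55/157)
obs 7: x=3 → posterior Normal(-349/1074, 55/179)
obs 8: x=-5/2 → posterior Normal(-679/1206, 55/201)
obs 9: x=-10 → posterior Normal(-1999/1338, 55/223)
obs 10: x=7/2 → posterior Normal(-1537/1470, 11/49)

mu_0=-1537/1470, tau_0^2=11/49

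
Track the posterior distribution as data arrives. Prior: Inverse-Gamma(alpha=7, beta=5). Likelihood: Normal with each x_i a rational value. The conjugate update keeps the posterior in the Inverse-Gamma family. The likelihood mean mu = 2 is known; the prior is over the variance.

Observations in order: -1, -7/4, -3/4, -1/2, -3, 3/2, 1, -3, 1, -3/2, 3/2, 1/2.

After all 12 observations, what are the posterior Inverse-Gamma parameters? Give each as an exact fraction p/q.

alpha=13, beta=911/16

obs 1: x=-1 → posterior Inverse-Gamma(15/2, 19/2)
obs 2: x=-7/4 → posterior Inverse-Gamma(8, 529/32)
obs 3: x=-3/4 → posterior Inverse-Gamma(17/2, 325/16)
obs 4: x=-1/2 → posterior Inverse-Gamma(9, 375/16)
obs 5: x=-3 → posterior Inverse-Gamma(19/2, 575/16)
obs 6: x=3/2 → posterior Inverse-Gamma(10, 577/16)
obs 7: x=1 → posterior Inverse-Gamma(21/2, 585/16)
obs 8: x=-3 → posterior Inverse-Gamma(11, 785/16)
obs 9: x=1 → posterior Inverse-Gamma(23/2, 793/16)
obs 10: x=-3/2 → posterior Inverse-Gamma(12, 891/16)
obs 11: x=3/2 → posterior Inverse-Gamma(25/2, 893/16)
obs 12: x=1/2 → posterior Inverse-Gamma(13, 911/16)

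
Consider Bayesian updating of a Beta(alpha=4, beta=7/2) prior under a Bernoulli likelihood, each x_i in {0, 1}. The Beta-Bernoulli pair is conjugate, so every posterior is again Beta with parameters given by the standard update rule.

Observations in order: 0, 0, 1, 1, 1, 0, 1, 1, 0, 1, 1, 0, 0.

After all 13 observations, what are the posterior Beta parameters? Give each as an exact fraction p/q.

obs 1: x=0 → posterior Beta(4, 9/2)
obs 2: x=0 → posterior Beta(4, 11/2)
obs 3: x=1 → posterior Beta(5, 11/2)
obs 4: x=1 → posterior Beta(6, 11/2)
obs 5: x=1 → posterior Beta(7, 11/2)
obs 6: x=0 → posterior Beta(7, 13/2)
obs 7: x=1 → posterior Beta(8, 13/2)
obs 8: x=1 → posterior Beta(9, 13/2)
obs 9: x=0 → posterior Beta(9, 15/2)
obs 10: x=1 → posterior Beta(10, 15/2)
obs 11: x=1 → posterior Beta(11, 15/2)
obs 12: x=0 → posterior Beta(11, 17/2)
obs 13: x=0 → posterior Beta(11, 19/2)

alpha=11, beta=19/2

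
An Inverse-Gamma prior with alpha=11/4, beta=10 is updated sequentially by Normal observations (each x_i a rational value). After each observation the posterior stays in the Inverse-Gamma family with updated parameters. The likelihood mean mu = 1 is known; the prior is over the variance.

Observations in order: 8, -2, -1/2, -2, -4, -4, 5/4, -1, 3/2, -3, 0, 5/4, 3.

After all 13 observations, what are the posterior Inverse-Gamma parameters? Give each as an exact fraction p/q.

obs 1: x=8 → posterior Inverse-Gamma(13/4, 69/2)
obs 2: x=-2 → posterior Inverse-Gamma(15/4, 39)
obs 3: x=-1/2 → posterior Inverse-Gamma(17/4, 321/8)
obs 4: x=-2 → posterior Inverse-Gamma(19/4, 357/8)
obs 5: x=-4 → posterior Inverse-Gamma(21/4, 457/8)
obs 6: x=-4 → posterior Inverse-Gamma(23/4, 557/8)
obs 7: x=5/4 → posterior Inverse-Gamma(25/4, 2229/32)
obs 8: x=-1 → posterior Inverse-Gamma(27/4, 2293/32)
obs 9: x=3/2 → posterior Inverse-Gamma(29/4, 2297/32)
obs 10: x=-3 → posterior Inverse-Gamma(31/4, 2553/32)
obs 11: x=0 → posterior Inverse-Gamma(33/4, 2569/32)
obs 12: x=5/4 → posterior Inverse-Gamma(35/4, 1285/16)
obs 13: x=3 → posterior Inverse-Gamma(37/4, 1317/16)

alpha=37/4, beta=1317/16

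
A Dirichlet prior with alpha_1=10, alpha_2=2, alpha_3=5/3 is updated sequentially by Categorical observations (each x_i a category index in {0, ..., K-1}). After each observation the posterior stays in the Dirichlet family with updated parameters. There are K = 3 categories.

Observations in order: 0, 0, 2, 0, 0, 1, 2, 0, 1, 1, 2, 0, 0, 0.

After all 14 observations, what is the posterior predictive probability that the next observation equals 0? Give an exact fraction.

54/83

obs 1: x=0 → posterior Dirichlet(11, 2, 5/3)
obs 2: x=0 → posterior Dirichlet(12, 2, 5/3)
obs 3: x=2 → posterior Dirichlet(12, 2, 8/3)
obs 4: x=0 → posterior Dirichlet(13, 2, 8/3)
obs 5: x=0 → posterior Dirichlet(14, 2, 8/3)
obs 6: x=1 → posterior Dirichlet(14, 3, 8/3)
obs 7: x=2 → posterior Dirichlet(14, 3, 11/3)
obs 8: x=0 → posterior Dirichlet(15, 3, 11/3)
obs 9: x=1 → posterior Dirichlet(15, 4, 11/3)
obs 10: x=1 → posterior Dirichlet(15, 5, 11/3)
obs 11: x=2 → posterior Dirichlet(15, 5, 14/3)
obs 12: x=0 → posterior Dirichlet(16, 5, 14/3)
obs 13: x=0 → posterior Dirichlet(17, 5, 14/3)
obs 14: x=0 → posterior Dirichlet(18, 5, 14/3)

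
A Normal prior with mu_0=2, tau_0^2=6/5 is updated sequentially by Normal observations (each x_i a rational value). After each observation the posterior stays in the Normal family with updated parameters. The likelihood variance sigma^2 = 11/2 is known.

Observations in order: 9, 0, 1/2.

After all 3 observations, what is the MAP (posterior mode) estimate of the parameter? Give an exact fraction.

obs 1: x=9 → posterior Normal(218/67, 66/67)
obs 2: x=0 → posterior Normal(218/79, 66/79)
obs 3: x=1/2 → posterior Normal(32/13, 66/91)

32/13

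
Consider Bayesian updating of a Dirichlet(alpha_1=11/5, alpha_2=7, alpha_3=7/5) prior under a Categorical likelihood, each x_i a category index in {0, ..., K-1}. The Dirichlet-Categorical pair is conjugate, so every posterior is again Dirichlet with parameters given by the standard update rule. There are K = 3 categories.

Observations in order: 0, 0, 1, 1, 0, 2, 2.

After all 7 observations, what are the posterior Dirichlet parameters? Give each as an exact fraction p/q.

alpha_1=26/5, alpha_2=9, alpha_3=17/5

obs 1: x=0 → posterior Dirichlet(16/5, 7, 7/5)
obs 2: x=0 → posterior Dirichlet(21/5, 7, 7/5)
obs 3: x=1 → posterior Dirichlet(21/5, 8, 7/5)
obs 4: x=1 → posterior Dirichlet(21/5, 9, 7/5)
obs 5: x=0 → posterior Dirichlet(26/5, 9, 7/5)
obs 6: x=2 → posterior Dirichlet(26/5, 9, 12/5)
obs 7: x=2 → posterior Dirichlet(26/5, 9, 17/5)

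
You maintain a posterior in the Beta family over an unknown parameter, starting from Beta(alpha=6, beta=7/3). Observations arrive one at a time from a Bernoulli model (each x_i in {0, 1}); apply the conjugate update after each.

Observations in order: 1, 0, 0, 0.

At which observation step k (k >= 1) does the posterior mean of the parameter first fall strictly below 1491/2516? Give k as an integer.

k = 4

obs 1: x=1 → posterior Beta(7, 7/3)
obs 2: x=0 → posterior Beta(7, 10/3)
obs 3: x=0 → posterior Beta(7, 13/3)
obs 4: x=0 → posterior Beta(7, 16/3)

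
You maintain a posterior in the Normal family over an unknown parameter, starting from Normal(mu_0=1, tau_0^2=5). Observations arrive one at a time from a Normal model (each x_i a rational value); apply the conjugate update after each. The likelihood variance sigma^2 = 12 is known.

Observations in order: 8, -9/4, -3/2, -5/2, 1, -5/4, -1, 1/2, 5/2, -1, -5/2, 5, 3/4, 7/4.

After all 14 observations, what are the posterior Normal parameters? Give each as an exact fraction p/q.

obs 1: x=8 → posterior Normal(52/17, 60/17)
obs 2: x=-9/4 → posterior Normal(163/88, 30/11)
obs 3: x=-3/2 → posterior Normal(133/108, 20/9)
obs 4: x=-5/2 → posterior Normal(83/128, 15/8)
obs 5: x=1 → posterior Normal(103/148, 60/37)
obs 6: x=-5/4 → posterior Normal(13/28, 10/7)
obs 7: x=-1 → posterior Normal(29/94, 60/47)
obs 8: x=1/2 → posterior Normal(17/52, 15/13)
obs 9: x=5/2 → posterior Normal(59/114, 20/19)
obs 10: x=-1 → posterior Normal(49/124, 30/31)
obs 11: x=-5/2 → posterior Normal(12/67, 60/67)
obs 12: x=5 → posterior Normal(37/72, 5/6)
obs 13: x=3/4 → posterior Normal(163/308, 60/77)
obs 14: x=7/4 → posterior Normal(99/164, 30/41)

mu_0=99/164, tau_0^2=30/41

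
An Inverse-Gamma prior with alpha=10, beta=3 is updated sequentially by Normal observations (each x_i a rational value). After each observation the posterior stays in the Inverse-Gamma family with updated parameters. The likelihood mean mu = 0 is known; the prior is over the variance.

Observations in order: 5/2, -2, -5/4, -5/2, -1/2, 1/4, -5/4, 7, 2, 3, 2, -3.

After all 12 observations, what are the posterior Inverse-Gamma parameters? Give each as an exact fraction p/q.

alpha=16, beta=1615/32

obs 1: x=5/2 → posterior Inverse-Gamma(21/2, 49/8)
obs 2: x=-2 → posterior Inverse-Gamma(11, 65/8)
obs 3: x=-5/4 → posterior Inverse-Gamma(23/2, 285/32)
obs 4: x=-5/2 → posterior Inverse-Gamma(12, 385/32)
obs 5: x=-1/2 → posterior Inverse-Gamma(25/2, 389/32)
obs 6: x=1/4 → posterior Inverse-Gamma(13, 195/16)
obs 7: x=-5/4 → posterior Inverse-Gamma(27/2, 415/32)
obs 8: x=7 → posterior Inverse-Gamma(14, 1199/32)
obs 9: x=2 → posterior Inverse-Gamma(29/2, 1263/32)
obs 10: x=3 → posterior Inverse-Gamma(15, 1407/32)
obs 11: x=2 → posterior Inverse-Gamma(31/2, 1471/32)
obs 12: x=-3 → posterior Inverse-Gamma(16, 1615/32)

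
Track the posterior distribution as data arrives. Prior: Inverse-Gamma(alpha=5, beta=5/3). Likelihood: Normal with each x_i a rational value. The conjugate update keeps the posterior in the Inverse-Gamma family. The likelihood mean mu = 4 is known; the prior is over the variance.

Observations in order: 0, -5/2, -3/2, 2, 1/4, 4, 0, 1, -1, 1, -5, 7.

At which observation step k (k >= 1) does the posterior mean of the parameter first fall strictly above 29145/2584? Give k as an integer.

k = 11

obs 1: x=0 → posterior Inverse-Gamma(11/2, 29/3)
obs 2: x=-5/2 → posterior Inverse-Gamma(6, 739/24)
obs 3: x=-3/2 → posterior Inverse-Gamma(13/2, 551/12)
obs 4: x=2 → posterior Inverse-Gamma(7, 575/12)
obs 5: x=1/4 → posterior Inverse-Gamma(15/2, 5275/96)
obs 6: x=4 → posterior Inverse-Gamma(8, 5275/96)
obs 7: x=0 → posterior Inverse-Gamma(17/2, 6043/96)
obs 8: x=1 → posterior Inverse-Gamma(9, 6475/96)
obs 9: x=-1 → posterior Inverse-Gamma(19/2, 7675/96)
obs 10: x=1 → posterior Inverse-Gamma(10, 8107/96)
obs 11: x=-5 → posterior Inverse-Gamma(21/2, 11995/96)
obs 12: x=7 → posterior Inverse-Gamma(11, 12427/96)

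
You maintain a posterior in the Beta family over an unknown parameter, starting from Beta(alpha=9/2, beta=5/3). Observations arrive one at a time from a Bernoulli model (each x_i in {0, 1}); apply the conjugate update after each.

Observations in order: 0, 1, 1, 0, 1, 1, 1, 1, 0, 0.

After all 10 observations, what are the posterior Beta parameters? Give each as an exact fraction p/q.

obs 1: x=0 → posterior Beta(9/2, 8/3)
obs 2: x=1 → posterior Beta(11/2, 8/3)
obs 3: x=1 → posterior Beta(13/2, 8/3)
obs 4: x=0 → posterior Beta(13/2, 11/3)
obs 5: x=1 → posterior Beta(15/2, 11/3)
obs 6: x=1 → posterior Beta(17/2, 11/3)
obs 7: x=1 → posterior Beta(19/2, 11/3)
obs 8: x=1 → posterior Beta(21/2, 11/3)
obs 9: x=0 → posterior Beta(21/2, 14/3)
obs 10: x=0 → posterior Beta(21/2, 17/3)

alpha=21/2, beta=17/3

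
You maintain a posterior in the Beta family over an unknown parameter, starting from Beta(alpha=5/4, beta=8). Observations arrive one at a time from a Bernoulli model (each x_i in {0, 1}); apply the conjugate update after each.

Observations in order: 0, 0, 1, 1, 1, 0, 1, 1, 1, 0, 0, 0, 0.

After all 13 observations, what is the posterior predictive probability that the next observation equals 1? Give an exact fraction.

29/89

obs 1: x=0 → posterior Beta(5/4, 9)
obs 2: x=0 → posterior Beta(5/4, 10)
obs 3: x=1 → posterior Beta(9/4, 10)
obs 4: x=1 → posterior Beta(13/4, 10)
obs 5: x=1 → posterior Beta(17/4, 10)
obs 6: x=0 → posterior Beta(17/4, 11)
obs 7: x=1 → posterior Beta(21/4, 11)
obs 8: x=1 → posterior Beta(25/4, 11)
obs 9: x=1 → posterior Beta(29/4, 11)
obs 10: x=0 → posterior Beta(29/4, 12)
obs 11: x=0 → posterior Beta(29/4, 13)
obs 12: x=0 → posterior Beta(29/4, 14)
obs 13: x=0 → posterior Beta(29/4, 15)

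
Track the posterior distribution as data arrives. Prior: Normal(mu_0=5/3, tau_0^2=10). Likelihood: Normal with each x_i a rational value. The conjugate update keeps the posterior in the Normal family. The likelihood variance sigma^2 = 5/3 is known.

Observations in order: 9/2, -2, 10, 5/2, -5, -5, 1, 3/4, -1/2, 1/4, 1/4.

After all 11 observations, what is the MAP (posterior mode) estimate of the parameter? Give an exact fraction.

obs 1: x=9/2 → posterior Normal(86/21, 10/7)
obs 2: x=-2 → posterior Normal(50/39, 10/13)
obs 3: x=10 → posterior Normal(230/57, 10/19)
obs 4: x=5/2 → posterior Normal(11/3, 2/5)
obs 5: x=-5 → posterior Normal(185/93, 10/31)
obs 6: x=-5 → posterior Normal(95/111, 10/37)
obs 7: x=1 → posterior Normal(113/129, 10/43)
obs 8: x=3/4 → posterior Normal(253/294, 10/49)
obs 9: x=-1/2 → posterior Normal(47/66, 2/11)
obs 10: x=1/4 → posterior Normal(2/3, 10/61)
obs 11: x=1/4 → posterior Normal(253/402, 10/67)

253/402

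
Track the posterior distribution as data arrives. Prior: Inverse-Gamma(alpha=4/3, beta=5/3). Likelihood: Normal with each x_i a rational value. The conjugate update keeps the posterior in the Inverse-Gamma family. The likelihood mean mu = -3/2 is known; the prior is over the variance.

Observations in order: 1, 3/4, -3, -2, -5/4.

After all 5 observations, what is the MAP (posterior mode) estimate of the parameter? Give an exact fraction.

413/232

obs 1: x=1 → posterior Inverse-Gamma(11/6, 115/24)
obs 2: x=3/4 → posterior Inverse-Gamma(7/3, 703/96)
obs 3: x=-3 → posterior Inverse-Gamma(17/6, 811/96)
obs 4: x=-2 → posterior Inverse-Gamma(10/3, 823/96)
obs 5: x=-5/4 → posterior Inverse-Gamma(23/6, 413/48)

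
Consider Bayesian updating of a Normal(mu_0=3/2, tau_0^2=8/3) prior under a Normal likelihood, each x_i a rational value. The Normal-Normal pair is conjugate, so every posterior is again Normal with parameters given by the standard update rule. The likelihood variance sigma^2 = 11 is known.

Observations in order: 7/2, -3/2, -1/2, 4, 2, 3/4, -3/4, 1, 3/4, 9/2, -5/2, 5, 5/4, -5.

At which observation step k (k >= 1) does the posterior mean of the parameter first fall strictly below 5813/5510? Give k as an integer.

obs 1: x=7/2 → posterior Normal(155/82, 88/41)
obs 2: x=-3/2 → posterior Normal(131/98, 88/49)
obs 3: x=-1/2 → posterior Normal(41/38, 88/57)
obs 4: x=4 → posterior Normal(187/130, 88/65)
obs 5: x=2 → posterior Normal(3/2, 88/73)
obs 6: x=3/4 → posterior Normal(77/54, 88/81)
obs 7: x=-3/4 → posterior Normal(219/178, 88/89)
obs 8: x=1 → posterior Normal(235/194, 88/97)
obs 9: x=3/4 → posterior Normal(247/210, 88/105)
obs 10: x=9/2 → posterior Normal(319/226, 88/113)
obs 11: x=-5/2 → posterior Normal(279/242, 8/11)
obs 12: x=5 → posterior Normal(359/258, 88/129)
obs 13: x=5/4 → posterior Normal(379/274, 88/137)
obs 14: x=-5 → posterior Normal(299/290, 88/145)

k = 14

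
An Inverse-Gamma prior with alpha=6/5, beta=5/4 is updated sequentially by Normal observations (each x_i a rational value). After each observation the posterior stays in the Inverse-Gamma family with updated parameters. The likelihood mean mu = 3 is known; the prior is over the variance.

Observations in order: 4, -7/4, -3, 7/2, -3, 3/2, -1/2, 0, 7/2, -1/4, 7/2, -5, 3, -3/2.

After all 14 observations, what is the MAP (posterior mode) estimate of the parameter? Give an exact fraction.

obs 1: x=4 → posterior Inverse-Gamma(17/10, 7/4)
obs 2: x=-7/4 → posterior Inverse-Gamma(11/5, 417/32)
obs 3: x=-3 → posterior Inverse-Gamma(27/10, 993/32)
obs 4: x=7/2 → posterior Inverse-Gamma(16/5, 997/32)
obs 5: x=-3 → posterior Inverse-Gamma(37/10, 1573/32)
obs 6: x=3/2 → posterior Inverse-Gamma(21/5, 1609/32)
obs 7: x=-1/2 → posterior Inverse-Gamma(47/10, 1805/32)
obs 8: x=0 → posterior Inverse-Gamma(26/5, 1949/32)
obs 9: x=7/2 → posterior Inverse-Gamma(57/10, 1953/32)
obs 10: x=-1/4 → posterior Inverse-Gamma(31/5, 1061/16)
obs 11: x=7/2 → posterior Inverse-Gamma(67/10, 1063/16)
obs 12: x=-5 → posterior Inverse-Gamma(36/5, 1575/16)
obs 13: x=3 → posterior Inverse-Gamma(77/10, 1575/16)
obs 14: x=-3/2 → posterior Inverse-Gamma(41/5, 1737/16)

8685/736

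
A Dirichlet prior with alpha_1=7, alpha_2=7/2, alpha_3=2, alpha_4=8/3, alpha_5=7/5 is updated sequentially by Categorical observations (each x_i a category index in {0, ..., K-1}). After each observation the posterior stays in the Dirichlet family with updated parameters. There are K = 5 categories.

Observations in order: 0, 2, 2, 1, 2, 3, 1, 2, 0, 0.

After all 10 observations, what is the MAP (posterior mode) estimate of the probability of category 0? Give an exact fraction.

270/647

obs 1: x=0 → posterior Dirichlet(8, 7/2, 2, 8/3, 7/5)
obs 2: x=2 → posterior Dirichlet(8, 7/2, 3, 8/3, 7/5)
obs 3: x=2 → posterior Dirichlet(8, 7/2, 4, 8/3, 7/5)
obs 4: x=1 → posterior Dirichlet(8, 9/2, 4, 8/3, 7/5)
obs 5: x=2 → posterior Dirichlet(8, 9/2, 5, 8/3, 7/5)
obs 6: x=3 → posterior Dirichlet(8, 9/2, 5, 11/3, 7/5)
obs 7: x=1 → posterior Dirichlet(8, 11/2, 5, 11/3, 7/5)
obs 8: x=2 → posterior Dirichlet(8, 11/2, 6, 11/3, 7/5)
obs 9: x=0 → posterior Dirichlet(9, 11/2, 6, 11/3, 7/5)
obs 10: x=0 → posterior Dirichlet(10, 11/2, 6, 11/3, 7/5)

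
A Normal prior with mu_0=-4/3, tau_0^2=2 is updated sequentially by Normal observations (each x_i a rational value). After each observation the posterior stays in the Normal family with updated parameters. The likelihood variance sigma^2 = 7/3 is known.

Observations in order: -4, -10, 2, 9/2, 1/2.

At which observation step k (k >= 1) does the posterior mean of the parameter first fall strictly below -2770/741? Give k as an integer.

obs 1: x=-4 → posterior Normal(-100/39, 14/13)
obs 2: x=-10 → posterior Normal(-280/57, 14/19)
obs 3: x=2 → posterior Normal(-244/75, 14/25)
obs 4: x=9/2 → posterior Normal(-163/93, 14/31)
obs 5: x=1/2 → posterior Normal(-154/111, 14/37)

k = 2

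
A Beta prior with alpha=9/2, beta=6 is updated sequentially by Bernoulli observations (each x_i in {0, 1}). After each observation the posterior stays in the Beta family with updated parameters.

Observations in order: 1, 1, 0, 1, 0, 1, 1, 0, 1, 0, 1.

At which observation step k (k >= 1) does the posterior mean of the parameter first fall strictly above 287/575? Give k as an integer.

k = 2

obs 1: x=1 → posterior Beta(11/2, 6)
obs 2: x=1 → posterior Beta(13/2, 6)
obs 3: x=0 → posterior Beta(13/2, 7)
obs 4: x=1 → posterior Beta(15/2, 7)
obs 5: x=0 → posterior Beta(15/2, 8)
obs 6: x=1 → posterior Beta(17/2, 8)
obs 7: x=1 → posterior Beta(19/2, 8)
obs 8: x=0 → posterior Beta(19/2, 9)
obs 9: x=1 → posterior Beta(21/2, 9)
obs 10: x=0 → posterior Beta(21/2, 10)
obs 11: x=1 → posterior Beta(23/2, 10)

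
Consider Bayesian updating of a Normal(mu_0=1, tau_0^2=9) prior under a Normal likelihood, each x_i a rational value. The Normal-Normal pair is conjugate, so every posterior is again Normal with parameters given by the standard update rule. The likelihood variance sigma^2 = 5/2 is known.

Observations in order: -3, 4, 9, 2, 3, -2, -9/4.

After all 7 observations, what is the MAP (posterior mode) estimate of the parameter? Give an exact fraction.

obs 1: x=-3 → posterior Normal(-49/23, 45/23)
obs 2: x=4 → posterior Normal(23/41, 45/41)
obs 3: x=9 → posterior Normal(185/59, 45/59)
obs 4: x=2 → posterior Normal(221/77, 45/77)
obs 5: x=3 → posterior Normal(55/19, 9/19)
obs 6: x=-2 → posterior Normal(239/113, 45/113)
obs 7: x=-9/4 → posterior Normal(397/262, 45/131)

397/262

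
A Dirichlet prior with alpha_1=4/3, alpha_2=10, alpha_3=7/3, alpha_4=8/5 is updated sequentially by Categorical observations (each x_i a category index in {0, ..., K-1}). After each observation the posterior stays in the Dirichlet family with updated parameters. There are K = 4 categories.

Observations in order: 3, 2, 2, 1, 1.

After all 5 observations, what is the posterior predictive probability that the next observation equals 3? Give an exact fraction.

obs 1: x=3 → posterior Dirichlet(4/3, 10, 7/3, 13/5)
obs 2: x=2 → posterior Dirichlet(4/3, 10, 10/3, 13/5)
obs 3: x=2 → posterior Dirichlet(4/3, 10, 13/3, 13/5)
obs 4: x=1 → posterior Dirichlet(4/3, 11, 13/3, 13/5)
obs 5: x=1 → posterior Dirichlet(4/3, 12, 13/3, 13/5)

39/304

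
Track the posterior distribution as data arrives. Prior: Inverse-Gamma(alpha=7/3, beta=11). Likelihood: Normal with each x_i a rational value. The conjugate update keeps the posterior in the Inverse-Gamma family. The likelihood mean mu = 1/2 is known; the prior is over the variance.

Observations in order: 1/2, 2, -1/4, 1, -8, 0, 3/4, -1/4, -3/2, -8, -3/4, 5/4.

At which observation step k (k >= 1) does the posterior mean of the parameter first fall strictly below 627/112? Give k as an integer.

obs 1: x=1/2 → posterior Inverse-Gamma(17/6, 11)
obs 2: x=2 → posterior Inverse-Gamma(10/3, 97/8)
obs 3: x=-1/4 → posterior Inverse-Gamma(23/6, 397/32)
obs 4: x=1 → posterior Inverse-Gamma(13/3, 401/32)
obs 5: x=-8 → posterior Inverse-Gamma(29/6, 1557/32)
obs 6: x=0 → posterior Inverse-Gamma(16/3, 1561/32)
obs 7: x=3/4 → posterior Inverse-Gamma(35/6, 781/16)
obs 8: x=-1/4 → posterior Inverse-Gamma(19/3, 1571/32)
obs 9: x=-3/2 → posterior Inverse-Gamma(41/6, 1635/32)
obs 10: x=-8 → posterior Inverse-Gamma(22/3, 2791/32)
obs 11: x=-3/4 → posterior Inverse-Gamma(47/6, 88)
obs 12: x=5/4 → posterior Inverse-Gamma(25/3, 2825/32)

k = 2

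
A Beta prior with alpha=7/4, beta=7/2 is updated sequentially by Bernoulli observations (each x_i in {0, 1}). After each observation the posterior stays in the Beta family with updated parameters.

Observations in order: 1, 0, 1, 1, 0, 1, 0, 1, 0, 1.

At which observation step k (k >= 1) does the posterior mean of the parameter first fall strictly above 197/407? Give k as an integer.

obs 1: x=1 → posterior Beta(11/4, 7/2)
obs 2: x=0 → posterior Beta(11/4, 9/2)
obs 3: x=1 → posterior Beta(15/4, 9/2)
obs 4: x=1 → posterior Beta(19/4, 9/2)
obs 5: x=0 → posterior Beta(19/4, 11/2)
obs 6: x=1 → posterior Beta(23/4, 11/2)
obs 7: x=0 → posterior Beta(23/4, 13/2)
obs 8: x=1 → posterior Beta(27/4, 13/2)
obs 9: x=0 → posterior Beta(27/4, 15/2)
obs 10: x=1 → posterior Beta(31/4, 15/2)

k = 4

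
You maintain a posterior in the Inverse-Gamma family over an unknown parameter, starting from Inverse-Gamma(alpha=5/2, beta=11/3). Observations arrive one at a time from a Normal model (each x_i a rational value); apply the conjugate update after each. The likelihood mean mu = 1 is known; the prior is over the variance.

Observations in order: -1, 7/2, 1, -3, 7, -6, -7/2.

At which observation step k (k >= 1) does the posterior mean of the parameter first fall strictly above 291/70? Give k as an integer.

obs 1: x=-1 → posterior Inverse-Gamma(3, 17/3)
obs 2: x=7/2 → posterior Inverse-Gamma(7/2, 211/24)
obs 3: x=1 → posterior Inverse-Gamma(4, 211/24)
obs 4: x=-3 → posterior Inverse-Gamma(9/2, 403/24)
obs 5: x=7 → posterior Inverse-Gamma(5, 835/24)
obs 6: x=-6 → posterior Inverse-Gamma(11/2, 1423/24)
obs 7: x=-7/2 → posterior Inverse-Gamma(6, 833/12)

k = 4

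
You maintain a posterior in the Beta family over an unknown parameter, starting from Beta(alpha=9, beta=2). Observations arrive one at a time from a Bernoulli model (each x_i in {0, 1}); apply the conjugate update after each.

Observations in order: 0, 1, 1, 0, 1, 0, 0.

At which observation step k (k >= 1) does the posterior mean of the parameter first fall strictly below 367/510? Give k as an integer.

k = 6

obs 1: x=0 → posterior Beta(9, 3)
obs 2: x=1 → posterior Beta(10, 3)
obs 3: x=1 → posterior Beta(11, 3)
obs 4: x=0 → posterior Beta(11, 4)
obs 5: x=1 → posterior Beta(12, 4)
obs 6: x=0 → posterior Beta(12, 5)
obs 7: x=0 → posterior Beta(12, 6)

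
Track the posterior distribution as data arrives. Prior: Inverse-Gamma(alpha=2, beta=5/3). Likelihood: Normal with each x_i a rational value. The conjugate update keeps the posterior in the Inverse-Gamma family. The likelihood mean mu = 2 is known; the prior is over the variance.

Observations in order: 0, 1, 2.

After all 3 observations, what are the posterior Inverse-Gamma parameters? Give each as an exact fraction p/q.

alpha=7/2, beta=25/6

obs 1: x=0 → posterior Inverse-Gamma(5/2, 11/3)
obs 2: x=1 → posterior Inverse-Gamma(3, 25/6)
obs 3: x=2 → posterior Inverse-Gamma(7/2, 25/6)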